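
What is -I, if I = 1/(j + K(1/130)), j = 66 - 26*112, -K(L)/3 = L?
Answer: 130/369983 ≈ 0.00035137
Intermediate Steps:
K(L) = -3*L
j = -2846 (j = 66 - 2912 = -2846)
I = -130/369983 (I = 1/(-2846 - 3/130) = 1/(-369983/130) = -130/369983 ≈ -0.00035137)
-I = -1*(-130/369983) = 130/369983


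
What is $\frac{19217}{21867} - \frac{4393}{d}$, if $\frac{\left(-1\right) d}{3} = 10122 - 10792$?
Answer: $- \frac{6381729}{4883630} \approx -1.3068$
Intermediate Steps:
$d = 2010$ ($d = - 3 \left(10122 - 10792\right) = \left(-3\right) \left(-670\right) = 2010$)
$\frac{19217}{21867} - \frac{4393}{d} = \frac{19217}{21867} - \frac{4393}{2010} = - \frac{6381729}{4883630}$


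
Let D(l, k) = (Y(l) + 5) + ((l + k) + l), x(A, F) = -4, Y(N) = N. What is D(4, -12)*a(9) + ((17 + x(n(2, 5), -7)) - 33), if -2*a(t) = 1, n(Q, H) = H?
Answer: -45/2 ≈ -22.500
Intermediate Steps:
a(t) = -1/2 (a(t) = -1/2*1 = -1/2)
D(l, k) = 5 + k + 3*l (D(l, k) = (l + 5) + ((l + k) + l) = (5 + l) + ((k + l) + l) = (5 + l) + (k + 2*l) = 5 + k + 3*l)
D(4, -12)*a(9) + ((17 + x(n(2, 5), -7)) - 33) = (5 - 12 + 3*4)*(-1/2) + ((17 - 4) - 33) = (5 - 12 + 12)*(-1/2) + (13 - 33) = 5*(-1/2) - 20 = -5/2 - 20 = -45/2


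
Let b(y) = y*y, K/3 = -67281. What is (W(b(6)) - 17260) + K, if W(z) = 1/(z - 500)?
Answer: -101663793/464 ≈ -2.1910e+5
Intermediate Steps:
K = -201843 (K = 3*(-67281) = -201843)
b(y) = y**2
W(z) = 1/(-500 + z)
(W(b(6)) - 17260) + K = (1/(-500 + 6**2) - 17260) - 201843 = (1/(-500 + 36) - 17260) - 201843 = (1/(-464) - 17260) - 201843 = (-1/464 - 17260) - 201843 = -8008641/464 - 201843 = -101663793/464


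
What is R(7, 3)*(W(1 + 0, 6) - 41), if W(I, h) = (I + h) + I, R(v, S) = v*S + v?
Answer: -924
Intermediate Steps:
R(v, S) = v + S*v (R(v, S) = S*v + v = v + S*v)
W(I, h) = h + 2*I
R(7, 3)*(W(1 + 0, 6) - 41) = (7*(1 + 3))*((6 + 2*(1 + 0)) - 41) = (7*4)*((6 + 2*1) - 41) = 28*((6 + 2) - 41) = 28*(8 - 41) = 28*(-33) = -924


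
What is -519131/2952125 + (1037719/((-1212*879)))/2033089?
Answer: -1124413451257967207/6394147172929840500 ≈ -0.17585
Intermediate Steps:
-519131/2952125 + (1037719/((-1212*879)))/2033089 = -519131*1/2952125 + (1037719/(-1065348))*(1/2033089) = -519131/2952125 + (1037719*(-1/1065348))*(1/2033089) = -519131/2952125 - 1037719/1065348*1/2033089 = -519131/2952125 - 1037719/2165947299972 = -1124413451257967207/6394147172929840500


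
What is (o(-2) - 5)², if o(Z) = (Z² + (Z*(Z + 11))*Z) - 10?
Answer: 625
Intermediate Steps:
o(Z) = -10 + Z² + Z²*(11 + Z) (o(Z) = (Z² + (Z*(11 + Z))*Z) - 10 = (Z² + Z²*(11 + Z)) - 10 = -10 + Z² + Z²*(11 + Z))
(o(-2) - 5)² = ((-10 + (-2)³ + 12*(-2)²) - 5)² = ((-10 - 8 + 12*4) - 5)² = ((-10 - 8 + 48) - 5)² = (30 - 5)² = 25² = 625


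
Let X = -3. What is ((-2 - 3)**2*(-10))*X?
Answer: 750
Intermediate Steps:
((-2 - 3)**2*(-10))*X = ((-2 - 3)**2*(-10))*(-3) = ((-5)**2*(-10))*(-3) = (25*(-10))*(-3) = -250*(-3) = 750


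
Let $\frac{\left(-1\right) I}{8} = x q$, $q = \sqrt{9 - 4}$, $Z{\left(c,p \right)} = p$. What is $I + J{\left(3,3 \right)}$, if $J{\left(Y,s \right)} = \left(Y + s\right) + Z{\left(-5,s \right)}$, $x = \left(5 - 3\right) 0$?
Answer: $9$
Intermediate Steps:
$x = 0$ ($x = 2 \cdot 0 = 0$)
$q = \sqrt{5} \approx 2.2361$
$J{\left(Y,s \right)} = Y + 2 s$ ($J{\left(Y,s \right)} = \left(Y + s\right) + s = Y + 2 s$)
$I = 0$ ($I = - 8 \cdot 0 \sqrt{5} = \left(-8\right) 0 = 0$)
$I + J{\left(3,3 \right)} = 0 + \left(3 + 2 \cdot 3\right) = 0 + \left(3 + 6\right) = 0 + 9 = 9$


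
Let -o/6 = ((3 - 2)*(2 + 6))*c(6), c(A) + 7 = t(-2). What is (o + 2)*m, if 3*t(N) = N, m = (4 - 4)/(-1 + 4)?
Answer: 0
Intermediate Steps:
m = 0 (m = 0/3 = 0*(⅓) = 0)
t(N) = N/3
c(A) = -23/3 (c(A) = -7 + (⅓)*(-2) = -7 - ⅔ = -23/3)
o = 368 (o = -6*(3 - 2)*(2 + 6)*(-23)/3 = -6*1*8*(-23)/3 = -48*(-23)/3 = -6*(-184/3) = 368)
(o + 2)*m = (368 + 2)*0 = 370*0 = 0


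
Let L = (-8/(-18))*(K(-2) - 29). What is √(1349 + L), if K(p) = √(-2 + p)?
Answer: √(12025 + 8*I)/3 ≈ 36.553 + 0.012159*I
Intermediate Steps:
L = -116/9 + 8*I/9 (L = (-8/(-18))*(√(-2 - 2) - 29) = (-8*(-1/18))*(√(-4) - 29) = 4*(2*I - 29)/9 = 4*(-29 + 2*I)/9 = -116/9 + 8*I/9 ≈ -12.889 + 0.88889*I)
√(1349 + L) = √(1349 + (-116/9 + 8*I/9)) = √(12025/9 + 8*I/9)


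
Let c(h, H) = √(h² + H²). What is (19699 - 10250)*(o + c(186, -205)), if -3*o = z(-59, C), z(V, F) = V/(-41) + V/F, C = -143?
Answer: -9325304/1599 + 9449*√76621 ≈ 2.6097e+6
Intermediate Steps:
c(h, H) = √(H² + h²)
z(V, F) = -V/41 + V/F (z(V, F) = V*(-1/41) + V/F = -V/41 + V/F)
o = -10856/17589 (o = -(-1/41*(-59) - 59/(-143))/3 = -(59/41 - 59*(-1/143))/3 = -(59/41 + 59/143)/3 = -⅓*10856/5863 = -10856/17589 ≈ -0.61720)
(19699 - 10250)*(o + c(186, -205)) = (19699 - 10250)*(-10856/17589 + √((-205)² + 186²)) = 9449*(-10856/17589 + √(42025 + 34596)) = 9449*(-10856/17589 + √76621) = -9325304/1599 + 9449*√76621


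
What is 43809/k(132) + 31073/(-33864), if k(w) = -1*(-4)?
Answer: 370855921/33864 ≈ 10951.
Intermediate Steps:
k(w) = 4
43809/k(132) + 31073/(-33864) = 43809/4 + 31073/(-33864) = 43809*(¼) + 31073*(-1/33864) = 43809/4 - 31073/33864 = 370855921/33864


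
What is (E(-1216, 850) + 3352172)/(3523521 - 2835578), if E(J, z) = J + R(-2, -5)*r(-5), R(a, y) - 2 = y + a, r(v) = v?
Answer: 3350981/687943 ≈ 4.8710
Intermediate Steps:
R(a, y) = 2 + a + y (R(a, y) = 2 + (y + a) = 2 + (a + y) = 2 + a + y)
E(J, z) = 25 + J (E(J, z) = J + (2 - 2 - 5)*(-5) = J - 5*(-5) = J + 25 = 25 + J)
(E(-1216, 850) + 3352172)/(3523521 - 2835578) = ((25 - 1216) + 3352172)/(3523521 - 2835578) = (-1191 + 3352172)/687943 = 3350981*(1/687943) = 3350981/687943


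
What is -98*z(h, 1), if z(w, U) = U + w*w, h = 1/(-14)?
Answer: -197/2 ≈ -98.500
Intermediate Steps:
h = -1/14 ≈ -0.071429
z(w, U) = U + w**2
-98*z(h, 1) = -98*(1 + (-1/14)**2) = -98*(1 + 1/196) = -98*197/196 = -197/2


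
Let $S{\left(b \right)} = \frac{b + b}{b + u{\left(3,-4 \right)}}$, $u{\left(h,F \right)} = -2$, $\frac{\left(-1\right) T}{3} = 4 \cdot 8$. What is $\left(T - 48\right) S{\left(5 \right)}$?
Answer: $-480$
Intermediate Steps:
$T = -96$ ($T = - 3 \cdot 4 \cdot 8 = \left(-3\right) 32 = -96$)
$S{\left(b \right)} = \frac{2 b}{-2 + b}$ ($S{\left(b \right)} = \frac{b + b}{b - 2} = \frac{2 b}{-2 + b}$)
$\left(T - 48\right) S{\left(5 \right)} = \left(-96 - 48\right) 2 \cdot 5 \frac{1}{-2 + 5} = - 144 \cdot 2 \cdot 5 \cdot \frac{1}{3} = \left(-144\right) \frac{10}{3} = -480$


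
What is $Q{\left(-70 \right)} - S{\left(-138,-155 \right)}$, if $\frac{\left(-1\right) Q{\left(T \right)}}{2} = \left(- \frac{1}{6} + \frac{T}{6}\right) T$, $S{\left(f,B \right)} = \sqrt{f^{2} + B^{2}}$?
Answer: $- \frac{4970}{3} - \sqrt{43069} \approx -1864.2$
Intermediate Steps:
$S{\left(f,B \right)} = \sqrt{B^{2} + f^{2}}$
$Q{\left(T \right)} = - 2 T \left(- \frac{1}{6} + \frac{T}{6}\right)$ ($Q{\left(T \right)} = - 2 \left(- \frac{1}{6} + \frac{T}{6}\right) T = - 2 T \left(- \frac{1}{6} + \frac{T}{6}\right)$)
$Q{\left(-70 \right)} - S{\left(-138,-155 \right)} = \frac{1}{3} \left(-70\right) \left(1 - -70\right) - \sqrt{\left(-155\right)^{2} + \left(-138\right)^{2}} = \frac{1}{3} \left(-70\right) \left(1 + 70\right) - \sqrt{24025 + 19044} = \frac{1}{3} \left(-70\right) 71 - \sqrt{43069} = - \frac{4970}{3} - \sqrt{43069}$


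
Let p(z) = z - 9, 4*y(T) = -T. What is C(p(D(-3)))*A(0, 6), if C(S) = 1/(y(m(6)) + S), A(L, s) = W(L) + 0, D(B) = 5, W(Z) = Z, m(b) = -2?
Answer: 0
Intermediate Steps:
A(L, s) = L (A(L, s) = L + 0 = L)
y(T) = -T/4 (y(T) = (-T)/4 = -T/4)
p(z) = -9 + z
C(S) = 1/(½ + S) (C(S) = 1/(-¼*(-2) + S) = 1/(½ + S))
C(p(D(-3)))*A(0, 6) = (2/(1 + 2*(-9 + 5)))*0 = (2/(1 + 2*(-4)))*0 = (2/(1 - 8))*0 = (2/(-7))*0 = (2*(-⅐))*0 = -2/7*0 = 0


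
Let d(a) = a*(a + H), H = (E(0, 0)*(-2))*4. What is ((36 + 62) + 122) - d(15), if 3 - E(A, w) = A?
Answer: 355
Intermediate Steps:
E(A, w) = 3 - A
H = -24 (H = ((3 - 1*0)*(-2))*4 = ((3 + 0)*(-2))*4 = (3*(-2))*4 = -6*4 = -24)
d(a) = a*(-24 + a) (d(a) = a*(a - 24) = a*(-24 + a))
((36 + 62) + 122) - d(15) = ((36 + 62) + 122) - 15*(-24 + 15) = (98 + 122) - 15*(-9) = 220 - 1*(-135) = 220 + 135 = 355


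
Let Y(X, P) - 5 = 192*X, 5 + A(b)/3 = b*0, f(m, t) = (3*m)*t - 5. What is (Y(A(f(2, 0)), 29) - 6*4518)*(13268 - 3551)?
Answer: -291344811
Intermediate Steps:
f(m, t) = -5 + 3*m*t (f(m, t) = 3*m*t - 5 = -5 + 3*m*t)
A(b) = -15 (A(b) = -15 + 3*(b*0) = -15 + 3*0 = -15 + 0 = -15)
Y(X, P) = 5 + 192*X
(Y(A(f(2, 0)), 29) - 6*4518)*(13268 - 3551) = ((5 + 192*(-15)) - 6*4518)*(13268 - 3551) = ((5 - 2880) - 27108)*9717 = (-2875 - 27108)*9717 = -29983*9717 = -291344811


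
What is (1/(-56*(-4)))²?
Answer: 1/50176 ≈ 1.9930e-5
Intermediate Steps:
(1/(-56*(-4)))² = (1/224)² = 1/50176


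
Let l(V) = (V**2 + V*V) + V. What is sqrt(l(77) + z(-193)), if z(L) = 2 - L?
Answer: sqrt(12130) ≈ 110.14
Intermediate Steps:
l(V) = V + 2*V**2 (l(V) = (V**2 + V**2) + V = 2*V**2 + V = V + 2*V**2)
sqrt(l(77) + z(-193)) = sqrt(77*(1 + 2*77) + (2 - 1*(-193))) = sqrt(77*(1 + 154) + (2 + 193)) = sqrt(77*155 + 195) = sqrt(11935 + 195) = sqrt(12130)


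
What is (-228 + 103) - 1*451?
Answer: -576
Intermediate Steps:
(-228 + 103) - 1*451 = -125 - 451 = -576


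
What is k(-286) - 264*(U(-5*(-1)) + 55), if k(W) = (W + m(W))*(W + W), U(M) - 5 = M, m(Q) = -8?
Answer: 151008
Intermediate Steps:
U(M) = 5 + M
k(W) = 2*W*(-8 + W) (k(W) = (W - 8)*(W + W) = (-8 + W)*(2*W) = 2*W*(-8 + W))
k(-286) - 264*(U(-5*(-1)) + 55) = 2*(-286)*(-8 - 286) - 264*((5 - 5*(-1)) + 55) = 2*(-286)*(-294) - 264*((5 + 5) + 55) = 168168 - 264*(10 + 55) = 168168 - 264*65 = 168168 - 1*17160 = 168168 - 17160 = 151008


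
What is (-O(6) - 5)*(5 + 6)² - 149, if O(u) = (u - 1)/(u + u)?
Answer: -9653/12 ≈ -804.42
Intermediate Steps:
O(u) = (-1 + u)/(2*u) (O(u) = (-1 + u)/((2*u)) = (-1 + u)*(1/(2*u)) = (-1 + u)/(2*u))
(-O(6) - 5)*(5 + 6)² - 149 = (-(-1 + 6)/(2*6) - 5)*(5 + 6)² - 149 = (-5/(2*6) - 5)*11² - 149 = (-1*5/12 - 5)*121 - 149 = (-5/12 - 5)*121 - 149 = -65/12*121 - 149 = -7865/12 - 149 = -9653/12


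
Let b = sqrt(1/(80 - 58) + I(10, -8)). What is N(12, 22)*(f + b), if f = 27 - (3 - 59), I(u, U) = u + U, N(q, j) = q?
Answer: 996 + 18*sqrt(110)/11 ≈ 1013.2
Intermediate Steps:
I(u, U) = U + u
b = 3*sqrt(110)/22 (b = sqrt(1/(80 - 58) + (-8 + 10)) = sqrt(1/22 + 2) = sqrt(45/22) = 3*sqrt(110)/22 ≈ 1.4302)
f = 83 (f = 27 - 1*(-56) = 27 + 56 = 83)
N(12, 22)*(f + b) = 12*(83 + 3*sqrt(110)/22) = 996 + 18*sqrt(110)/11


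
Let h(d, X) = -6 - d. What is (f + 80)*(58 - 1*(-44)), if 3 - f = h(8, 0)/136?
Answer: 16953/2 ≈ 8476.5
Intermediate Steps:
f = 211/68 (f = 3 - (-6 - 1*8)/136 = 3 - (-6 - 8)/136 = 3 - (-14)/136 = 3 - 1*(-7/68) = 3 + 7/68 = 211/68 ≈ 3.1029)
(f + 80)*(58 - 1*(-44)) = (211/68 + 80)*(58 - 1*(-44)) = 5651*(58 + 44)/68 = (5651/68)*102 = 16953/2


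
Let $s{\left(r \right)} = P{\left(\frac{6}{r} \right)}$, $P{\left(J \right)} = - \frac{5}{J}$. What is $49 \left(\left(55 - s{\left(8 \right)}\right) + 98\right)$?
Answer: $\frac{23471}{3} \approx 7823.7$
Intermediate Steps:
$s{\left(r \right)} = - \frac{5 r}{6}$ ($s{\left(r \right)} = - \frac{5}{6 \frac{1}{r}} = - 5 \frac{r}{6} = - \frac{5 r}{6}$)
$49 \left(\left(55 - s{\left(8 \right)}\right) + 98\right) = 49 \left(\left(55 - \left(- \frac{5}{6}\right) 8\right) + 98\right) = 49 \left(\left(55 - - \frac{20}{3}\right) + 98\right) = 49 \left(\left(55 + \frac{20}{3}\right) + 98\right) = 49 \left(\frac{185}{3} + 98\right) = 49 \cdot \frac{479}{3} = \frac{23471}{3}$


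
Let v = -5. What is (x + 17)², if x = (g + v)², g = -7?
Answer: 25921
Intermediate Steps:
x = 144 (x = (-7 - 5)² = (-12)² = 144)
(x + 17)² = (144 + 17)² = 161² = 25921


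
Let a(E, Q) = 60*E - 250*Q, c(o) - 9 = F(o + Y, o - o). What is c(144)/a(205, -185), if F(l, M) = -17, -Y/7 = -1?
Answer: -4/29275 ≈ -0.00013664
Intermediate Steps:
Y = 7 (Y = -7*(-1) = 7)
c(o) = -8 (c(o) = 9 - 17 = -8)
a(E, Q) = -250*Q + 60*E
c(144)/a(205, -185) = -8/(-250*(-185) + 60*205) = -8/(46250 + 12300) = -8/58550 = -8*1/58550 = -4/29275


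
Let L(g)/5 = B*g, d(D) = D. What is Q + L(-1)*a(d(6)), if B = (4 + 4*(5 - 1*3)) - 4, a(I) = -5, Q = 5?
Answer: 205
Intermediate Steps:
B = 8 (B = (4 + 4*(5 - 3)) - 4 = (4 + 4*2) - 4 = (4 + 8) - 4 = 12 - 4 = 8)
L(g) = 40*g (L(g) = 5*(8*g) = 40*g)
Q + L(-1)*a(d(6)) = 5 + (40*(-1))*(-5) = 5 - 40*(-5) = 5 + 200 = 205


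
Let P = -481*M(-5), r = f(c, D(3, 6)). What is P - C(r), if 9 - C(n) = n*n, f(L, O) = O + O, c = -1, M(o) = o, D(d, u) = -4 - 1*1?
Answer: 2496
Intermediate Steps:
D(d, u) = -5 (D(d, u) = -4 - 1 = -5)
f(L, O) = 2*O
r = -10 (r = 2*(-5) = -10)
C(n) = 9 - n**2 (C(n) = 9 - n*n = 9 - n**2)
P = 2405 (P = -481*(-5) = 2405)
P - C(r) = 2405 - (9 - 1*(-10)**2) = 2405 - (9 - 1*100) = 2405 - (9 - 100) = 2405 - 1*(-91) = 2405 + 91 = 2496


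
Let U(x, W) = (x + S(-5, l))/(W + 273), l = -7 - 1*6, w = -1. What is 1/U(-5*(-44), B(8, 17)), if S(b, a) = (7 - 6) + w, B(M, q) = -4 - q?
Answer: 63/55 ≈ 1.1455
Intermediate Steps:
l = -13 (l = -7 - 6 = -13)
S(b, a) = 0 (S(b, a) = (7 - 6) - 1 = 1 - 1 = 0)
U(x, W) = x/(273 + W) (U(x, W) = (x + 0)/(W + 273) = x/(273 + W))
1/U(-5*(-44), B(8, 17)) = 1/((-5*(-44))/(273 + (-4 - 1*17))) = 1/(220/(273 + (-4 - 17))) = 1/(220/(273 - 21)) = 1/(220/252) = 1/(220*(1/252)) = 1/(55/63) = 63/55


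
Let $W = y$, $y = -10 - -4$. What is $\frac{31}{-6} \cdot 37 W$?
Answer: $1147$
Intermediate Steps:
$y = -6$ ($y = -10 + 4 = -6$)
$W = -6$
$\frac{31}{-6} \cdot 37 W = \frac{31}{-6} \cdot 37 \left(-6\right) = 31 \left(- \frac{1}{6}\right) 37 \left(-6\right) = \left(- \frac{31}{6}\right) 37 \left(-6\right) = \left(- \frac{1147}{6}\right) \left(-6\right) = 1147$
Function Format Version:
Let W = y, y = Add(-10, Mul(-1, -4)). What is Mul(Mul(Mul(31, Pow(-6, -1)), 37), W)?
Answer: 1147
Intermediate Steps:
y = -6 (y = Add(-10, 4) = -6)
W = -6
Mul(Mul(Mul(31, Pow(-6, -1)), 37), W) = Mul(Mul(Mul(31, Pow(-6, -1)), 37), -6) = Mul(Mul(Mul(31, Rational(-1, 6)), 37), -6) = Mul(Mul(Rational(-31, 6), 37), -6) = Mul(Rational(-1147, 6), -6) = 1147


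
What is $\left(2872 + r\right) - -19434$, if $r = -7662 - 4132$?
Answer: $10512$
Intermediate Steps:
$r = -11794$
$\left(2872 + r\right) - -19434 = \left(2872 - 11794\right) - -19434 = -8922 + 19434 = 10512$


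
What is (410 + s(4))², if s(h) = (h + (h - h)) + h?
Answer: 174724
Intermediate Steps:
s(h) = 2*h (s(h) = (h + 0) + h = h + h = 2*h)
(410 + s(4))² = (410 + 2*4)² = (410 + 8)² = 418² = 174724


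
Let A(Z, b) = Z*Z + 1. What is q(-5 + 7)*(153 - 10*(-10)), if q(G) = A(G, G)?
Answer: 1265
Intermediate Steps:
A(Z, b) = 1 + Z**2 (A(Z, b) = Z**2 + 1 = 1 + Z**2)
q(G) = 1 + G**2
q(-5 + 7)*(153 - 10*(-10)) = (1 + (-5 + 7)**2)*(153 - 10*(-10)) = (1 + 2**2)*(153 + 100) = (1 + 4)*253 = 5*253 = 1265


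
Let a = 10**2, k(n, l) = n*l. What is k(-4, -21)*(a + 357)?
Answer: 38388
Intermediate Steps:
k(n, l) = l*n
a = 100
k(-4, -21)*(a + 357) = (-21*(-4))*(100 + 357) = 84*457 = 38388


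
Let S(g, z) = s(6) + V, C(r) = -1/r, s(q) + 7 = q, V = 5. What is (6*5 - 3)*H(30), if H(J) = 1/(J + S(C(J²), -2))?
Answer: 27/34 ≈ 0.79412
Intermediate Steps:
s(q) = -7 + q
S(g, z) = 4 (S(g, z) = (-7 + 6) + 5 = -1 + 5 = 4)
H(J) = 1/(4 + J) (H(J) = 1/(J + 4) = 1/(4 + J))
(6*5 - 3)*H(30) = (6*5 - 3)/(4 + 30) = (30 - 3)/34 = 27*(1/34) = 27/34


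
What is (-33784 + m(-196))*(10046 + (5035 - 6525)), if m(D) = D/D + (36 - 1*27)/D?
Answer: -14163339303/49 ≈ -2.8905e+8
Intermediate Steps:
m(D) = 1 + 9/D (m(D) = 1 + (36 - 27)/D = 1 + 9/D)
(-33784 + m(-196))*(10046 + (5035 - 6525)) = (-33784 + (9 - 196)/(-196))*(10046 + (5035 - 6525)) = (-33784 - 1/196*(-187))*(10046 - 1490) = (-33784 + 187/196)*8556 = -6621477/196*8556 = -14163339303/49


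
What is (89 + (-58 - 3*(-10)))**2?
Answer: 3721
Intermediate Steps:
(89 + (-58 - 3*(-10)))**2 = (89 + (-58 + 30))**2 = (89 - 28)**2 = 61**2 = 3721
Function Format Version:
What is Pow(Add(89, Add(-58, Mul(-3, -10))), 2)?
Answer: 3721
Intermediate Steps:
Pow(Add(89, Add(-58, Mul(-3, -10))), 2) = Pow(Add(89, Add(-58, 30)), 2) = Pow(Add(89, -28), 2) = Pow(61, 2) = 3721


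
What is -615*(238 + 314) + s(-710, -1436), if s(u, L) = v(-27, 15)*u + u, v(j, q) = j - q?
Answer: -310370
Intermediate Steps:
s(u, L) = -41*u (s(u, L) = (-27 - 1*15)*u + u = (-27 - 15)*u + u = -42*u + u = -41*u)
-615*(238 + 314) + s(-710, -1436) = -615*(238 + 314) - 41*(-710) = -615*552 + 29110 = -339480 + 29110 = -310370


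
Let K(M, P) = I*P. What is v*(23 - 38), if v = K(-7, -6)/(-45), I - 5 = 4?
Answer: -18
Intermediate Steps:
I = 9 (I = 5 + 4 = 9)
K(M, P) = 9*P
v = 6/5 (v = (9*(-6))/(-45) = -54*(-1/45) = 6/5 ≈ 1.2000)
v*(23 - 38) = 6*(23 - 38)/5 = (6/5)*(-15) = -18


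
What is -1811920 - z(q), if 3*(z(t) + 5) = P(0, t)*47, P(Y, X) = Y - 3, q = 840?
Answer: -1811868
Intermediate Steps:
P(Y, X) = -3 + Y
z(t) = -52 (z(t) = -5 + ((-3 + 0)*47)/3 = -5 + (-3*47)/3 = -5 + (⅓)*(-141) = -5 - 47 = -52)
-1811920 - z(q) = -1811920 - 1*(-52) = -1811920 + 52 = -1811868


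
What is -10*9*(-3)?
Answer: 270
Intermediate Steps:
-10*9*(-3) = -90*(-3) = 270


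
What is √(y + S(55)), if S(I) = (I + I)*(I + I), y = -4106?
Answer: √7994 ≈ 89.409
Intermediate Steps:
S(I) = 4*I² (S(I) = (2*I)*(2*I) = 4*I²)
√(y + S(55)) = √(-4106 + 4*55²) = √(-4106 + 4*3025) = √(-4106 + 12100) = √7994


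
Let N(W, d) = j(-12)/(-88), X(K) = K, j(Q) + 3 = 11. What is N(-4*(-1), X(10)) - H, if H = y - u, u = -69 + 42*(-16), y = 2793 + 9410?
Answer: -142385/11 ≈ -12944.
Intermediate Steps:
y = 12203
j(Q) = 8 (j(Q) = -3 + 11 = 8)
u = -741 (u = -69 - 672 = -741)
N(W, d) = -1/11 (N(W, d) = 8/(-88) = 8*(-1/88) = -1/11)
H = 12944 (H = 12203 - 1*(-741) = 12203 + 741 = 12944)
N(-4*(-1), X(10)) - H = -1/11 - 1*12944 = -1/11 - 12944 = -142385/11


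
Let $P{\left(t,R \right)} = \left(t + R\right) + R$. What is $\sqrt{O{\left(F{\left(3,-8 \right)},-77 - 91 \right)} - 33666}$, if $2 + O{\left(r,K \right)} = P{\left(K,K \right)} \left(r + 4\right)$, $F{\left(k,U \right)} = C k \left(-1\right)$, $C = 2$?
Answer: $2 i \sqrt{8165} \approx 180.72 i$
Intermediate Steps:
$P{\left(t,R \right)} = t + 2 R$ ($P{\left(t,R \right)} = \left(R + t\right) + R = t + 2 R$)
$F{\left(k,U \right)} = - 2 k$ ($F{\left(k,U \right)} = 2 k \left(-1\right) = - 2 k$)
$O{\left(r,K \right)} = -2 + 3 K \left(4 + r\right)$ ($O{\left(r,K \right)} = -2 + \left(K + 2 K\right) \left(r + 4\right) = -2 + 3 K \left(4 + r\right)$)
$\sqrt{O{\left(F{\left(3,-8 \right)},-77 - 91 \right)} - 33666} = \sqrt{\left(-2 + 12 \left(-77 - 91\right) + 3 \left(-77 - 91\right) \left(\left(-2\right) 3\right)\right) - 33666} = \sqrt{\left(-2 + 12 \left(-77 - 91\right) + 3 \left(-77 - 91\right) \left(-6\right)\right) - 33666} = \sqrt{\left(-2 + 12 \left(-168\right) + 3 \left(-168\right) \left(-6\right)\right) - 33666} = \sqrt{\left(-2 - 2016 + 3024\right) - 33666} = \sqrt{1006 - 33666} = \sqrt{-32660} = 2 i \sqrt{8165}$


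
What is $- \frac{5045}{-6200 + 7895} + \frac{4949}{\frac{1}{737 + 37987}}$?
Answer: $\frac{64967679755}{339} \approx 1.9165 \cdot 10^{8}$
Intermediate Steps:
$- \frac{5045}{-6200 + 7895} + \frac{4949}{\frac{1}{737 + 37987}} = - \frac{5045}{1695} + \frac{4949}{\frac{1}{38724}} = \left(-5045\right) \frac{1}{1695} + 4949 \frac{1}{\frac{1}{38724}} = - \frac{1009}{339} + 4949 \cdot 38724 = - \frac{1009}{339} + 191645076 = \frac{64967679755}{339}$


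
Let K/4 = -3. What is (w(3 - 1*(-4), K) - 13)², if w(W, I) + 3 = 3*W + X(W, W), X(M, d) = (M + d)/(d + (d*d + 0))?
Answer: 441/16 ≈ 27.563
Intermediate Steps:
K = -12 (K = 4*(-3) = -12)
X(M, d) = (M + d)/(d + d²) (X(M, d) = (M + d)/(d + (d² + 0)) = (M + d)/(d + d²))
w(W, I) = -3 + 2/(1 + W) + 3*W (w(W, I) = -3 + (3*W + (W + W)/(W*(1 + W))) = -3 + (3*W + (2*W)/(W*(1 + W))) = -3 + (3*W + 2/(1 + W)) = -3 + (2/(1 + W) + 3*W) = -3 + 2/(1 + W) + 3*W)
(w(3 - 1*(-4), K) - 13)² = ((-1 + 3*(3 - 1*(-4))²)/(1 + (3 - 1*(-4))) - 13)² = ((-1 + 3*(3 + 4)²)/(1 + (3 + 4)) - 13)² = ((-1 + 3*7²)/(1 + 7) - 13)² = ((-1 + 3*49)/8 - 13)² = ((-1 + 147)/8 - 13)² = ((⅛)*146 - 13)² = (73/4 - 13)² = (21/4)² = 441/16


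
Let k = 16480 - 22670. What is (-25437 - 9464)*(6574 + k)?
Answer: -13401984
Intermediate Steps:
k = -6190
(-25437 - 9464)*(6574 + k) = (-25437 - 9464)*(6574 - 6190) = -34901*384 = -13401984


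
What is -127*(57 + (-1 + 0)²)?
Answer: -7366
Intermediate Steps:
-127*(57 + (-1 + 0)²) = -127*(57 + (-1)²) = -127*(57 + 1) = -127*58 = -7366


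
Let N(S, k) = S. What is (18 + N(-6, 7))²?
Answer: 144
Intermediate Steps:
(18 + N(-6, 7))² = (18 - 6)² = 12² = 144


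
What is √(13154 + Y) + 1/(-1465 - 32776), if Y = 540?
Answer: -1/34241 + √13694 ≈ 117.02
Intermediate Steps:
√(13154 + Y) + 1/(-1465 - 32776) = √(13154 + 540) + 1/(-1465 - 32776) = √13694 + 1/(-34241) = √13694 - 1/34241 = -1/34241 + √13694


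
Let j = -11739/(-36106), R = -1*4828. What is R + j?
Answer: -24901147/5158 ≈ -4827.7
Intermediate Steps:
R = -4828
j = 1677/5158 (j = -11739*(-1/36106) = 1677/5158 ≈ 0.32513)
R + j = -4828 + 1677/5158 = -24901147/5158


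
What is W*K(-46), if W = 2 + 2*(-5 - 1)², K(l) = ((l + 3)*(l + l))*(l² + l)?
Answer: 605980080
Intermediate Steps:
K(l) = 2*l*(3 + l)*(l + l²) (K(l) = ((3 + l)*(2*l))*(l + l²) = (2*l*(3 + l))*(l + l²) = 2*l*(3 + l)*(l + l²))
W = 74 (W = 2 + 2*(-6)² = 2 + 2*36 = 2 + 72 = 74)
W*K(-46) = 74*(2*(-46)²*(3 + (-46)² + 4*(-46))) = 74*(2*2116*(3 + 2116 - 184)) = 74*(2*2116*1935) = 74*8188920 = 605980080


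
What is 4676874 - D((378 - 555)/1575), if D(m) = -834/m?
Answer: 275497716/59 ≈ 4.6695e+6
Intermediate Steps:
D(m) = -834/m
4676874 - D((378 - 555)/1575) = 4676874 - (-834)/((378 - 555)/1575) = 4676874 - (-834)/((-177*1/1575)) = 4676874 - (-834)/(-59/525) = 4676874 - (-834)*(-525)/59 = 4676874 - 1*437850/59 = 4676874 - 437850/59 = 275497716/59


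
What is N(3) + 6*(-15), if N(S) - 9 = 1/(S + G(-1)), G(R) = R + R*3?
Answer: -82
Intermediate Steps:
G(R) = 4*R (G(R) = R + 3*R = 4*R)
N(S) = 9 + 1/(-4 + S) (N(S) = 9 + 1/(S + 4*(-1)) = 9 + 1/(S - 4) = 9 + 1/(-4 + S))
N(3) + 6*(-15) = (-35 + 9*3)/(-4 + 3) + 6*(-15) = (-35 + 27)/(-1) - 90 = -1*(-8) - 90 = 8 - 90 = -82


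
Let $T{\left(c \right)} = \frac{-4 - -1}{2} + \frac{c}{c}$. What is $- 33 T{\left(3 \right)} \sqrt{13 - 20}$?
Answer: $\frac{33 i \sqrt{7}}{2} \approx 43.655 i$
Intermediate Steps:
$T{\left(c \right)} = - \frac{1}{2}$ ($T{\left(c \right)} = \left(-4 + 1\right) \frac{1}{2} + 1 = \left(-3\right) \frac{1}{2} + 1 = - \frac{3}{2} + 1 = - \frac{1}{2}$)
$- 33 T{\left(3 \right)} \sqrt{13 - 20} = \left(-33\right) \left(- \frac{1}{2}\right) \sqrt{13 - 20} = \frac{33 \sqrt{-7}}{2} = \frac{33 i \sqrt{7}}{2}$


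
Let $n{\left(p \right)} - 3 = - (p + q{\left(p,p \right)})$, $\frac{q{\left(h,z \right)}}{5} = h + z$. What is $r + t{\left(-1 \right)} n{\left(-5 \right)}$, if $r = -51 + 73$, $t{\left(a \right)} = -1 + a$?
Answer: $-94$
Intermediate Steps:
$q{\left(h,z \right)} = 5 h + 5 z$ ($q{\left(h,z \right)} = 5 \left(h + z\right) = 5 h + 5 z$)
$r = 22$
$n{\left(p \right)} = 3 - 11 p$ ($n{\left(p \right)} = 3 - \left(p + \left(5 p + 5 p\right)\right) = 3 - \left(p + 10 p\right) = 3 - 11 p$)
$r + t{\left(-1 \right)} n{\left(-5 \right)} = 22 + \left(-1 - 1\right) \left(3 - -55\right) = 22 - 2 \left(3 + 55\right) = 22 - 116 = -94$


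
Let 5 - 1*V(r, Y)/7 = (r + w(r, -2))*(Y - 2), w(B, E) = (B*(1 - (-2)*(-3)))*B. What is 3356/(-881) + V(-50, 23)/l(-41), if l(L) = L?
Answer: -1625481281/36121 ≈ -45001.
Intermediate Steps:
w(B, E) = -5*B² (w(B, E) = (B*(1 - 1*6))*B = (B*(1 - 6))*B = (B*(-5))*B = (-5*B)*B = -5*B²)
V(r, Y) = 35 - 7*(-2 + Y)*(r - 5*r²) (V(r, Y) = 35 - 7*(r - 5*r²)*(Y - 2) = 35 - 7*(r - 5*r²)*(-2 + Y) = 35 - 7*(-2 + Y)*(r - 5*r²))
3356/(-881) + V(-50, 23)/l(-41) = 3356/(-881) + (35 - 70*(-50)² + 14*(-50) - 7*23*(-50) + 35*23*(-50)²)/(-41) = 3356*(-1/881) + (35 - 70*2500 - 700 + 8050 + 35*23*2500)*(-1/41) = -3356/881 + (35 - 175000 - 700 + 8050 + 2012500)*(-1/41) = -3356/881 + 1844885*(-1/41) = -3356/881 - 1844885/41 = -1625481281/36121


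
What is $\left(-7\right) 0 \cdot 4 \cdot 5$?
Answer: $0$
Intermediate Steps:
$\left(-7\right) 0 \cdot 4 \cdot 5 = 0 \cdot 4 \cdot 5 = 0 \cdot 5 = 0$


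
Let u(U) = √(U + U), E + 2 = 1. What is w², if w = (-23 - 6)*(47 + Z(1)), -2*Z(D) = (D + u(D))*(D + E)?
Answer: 1857769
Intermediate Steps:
E = -1 (E = -2 + 1 = -1)
u(U) = √2*√U (u(U) = √(2*U) = √2*√U)
Z(D) = -(-1 + D)*(D + √2*√D)/2 (Z(D) = -(D + √2*√D)*(D - 1)/2 = -(D + √2*√D)*(-1 + D)/2 = -(-1 + D)*(D + √2*√D)/2)
w = -1363 (w = (-23 - 6)*(47 + ((½)*1 - ½*1² + √2*√1/2 - √2*1^(3/2)/2)) = -29*(47 + (½ - ½*1 + (½)*√2*1 - ½*√2*1)) = -29*(47 + (½ - ½ + √2/2 - √2/2)) = -29*(47 + 0) = -29*47 = -1363)
w² = (-1363)² = 1857769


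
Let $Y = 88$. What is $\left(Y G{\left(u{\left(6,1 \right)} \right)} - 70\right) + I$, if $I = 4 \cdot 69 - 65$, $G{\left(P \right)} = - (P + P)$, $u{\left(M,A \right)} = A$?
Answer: $-35$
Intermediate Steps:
$G{\left(P \right)} = - 2 P$
$I = 211$ ($I = 276 - 65 = 211$)
$\left(Y G{\left(u{\left(6,1 \right)} \right)} - 70\right) + I = \left(88 \left(\left(-2\right) 1\right) - 70\right) + 211 = \left(88 \left(-2\right) - 70\right) + 211 = \left(-176 - 70\right) + 211 = -246 + 211 = -35$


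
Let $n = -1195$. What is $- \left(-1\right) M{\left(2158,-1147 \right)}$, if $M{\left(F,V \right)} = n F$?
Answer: $-2578810$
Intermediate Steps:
$M{\left(F,V \right)} = - 1195 F$
$- \left(-1\right) M{\left(2158,-1147 \right)} = - \left(-1\right) \left(\left(-1195\right) 2158\right) = - \left(-1\right) \left(-2578810\right) = \left(-1\right) 2578810 = -2578810$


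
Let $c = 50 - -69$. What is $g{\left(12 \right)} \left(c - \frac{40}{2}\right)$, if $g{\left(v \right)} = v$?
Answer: $1188$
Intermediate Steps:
$c = 119$ ($c = 50 + 69 = 119$)
$g{\left(12 \right)} \left(c - \frac{40}{2}\right) = 12 \left(119 - \frac{40}{2}\right) = 12 \left(119 - 20\right) = 12 \cdot 99 = 1188$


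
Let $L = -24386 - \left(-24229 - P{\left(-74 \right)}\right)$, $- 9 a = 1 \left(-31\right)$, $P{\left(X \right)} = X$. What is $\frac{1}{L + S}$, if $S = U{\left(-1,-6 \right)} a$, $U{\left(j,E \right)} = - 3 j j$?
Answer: $- \frac{3}{724} \approx -0.0041436$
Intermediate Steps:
$U{\left(j,E \right)} = - 3 j^{2}$
$a = \frac{31}{9}$ ($a = - \frac{1 \left(-31\right)}{9} = \left(- \frac{1}{9}\right) \left(-31\right) = \frac{31}{9} \approx 3.4444$)
$S = - \frac{31}{3}$ ($S = - 3 \left(-1\right)^{2} \cdot \frac{31}{9} = \left(-3\right) 1 \cdot \frac{31}{9} = \left(-3\right) \frac{31}{9} = - \frac{31}{3} \approx -10.333$)
$L = -231$ ($L = -24386 - \left(-24229 - -74\right) = -24386 - \left(-24229 + 74\right) = -24386 - -24155 = -24386 + 24155 = -231$)
$\frac{1}{L + S} = \frac{1}{-231 - \frac{31}{3}} = \frac{1}{- \frac{724}{3}} = - \frac{3}{724}$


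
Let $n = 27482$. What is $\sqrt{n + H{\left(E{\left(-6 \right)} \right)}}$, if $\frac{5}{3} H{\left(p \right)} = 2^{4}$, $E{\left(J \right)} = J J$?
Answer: $\frac{\sqrt{687290}}{5} \approx 165.81$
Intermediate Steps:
$E{\left(J \right)} = J^{2}$
$H{\left(p \right)} = \frac{48}{5}$ ($H{\left(p \right)} = \frac{3 \cdot 2^{4}}{5} = \frac{3}{5} \cdot 16 = \frac{48}{5}$)
$\sqrt{n + H{\left(E{\left(-6 \right)} \right)}} = \sqrt{27482 + \frac{48}{5}} = \sqrt{\frac{137458}{5}} = \frac{\sqrt{687290}}{5}$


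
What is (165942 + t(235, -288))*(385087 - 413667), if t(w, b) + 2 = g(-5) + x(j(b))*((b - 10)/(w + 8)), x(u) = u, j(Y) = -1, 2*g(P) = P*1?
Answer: -1152434498090/243 ≈ -4.7425e+9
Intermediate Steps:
g(P) = P/2 (g(P) = (P*1)/2 = P/2)
t(w, b) = -9/2 - (-10 + b)/(8 + w) (t(w, b) = -2 + ((1/2)*(-5) - (b - 10)/(w + 8)) = -2 + (-5/2 - (-10 + b)/(8 + w)) = -9/2 - (-10 + b)/(8 + w))
(165942 + t(235, -288))*(385087 - 413667) = (165942 + (-26 - 1*(-288) - 9/2*235)/(8 + 235))*(385087 - 413667) = (165942 + (-26 + 288 - 2115/2)/243)*(-28580) = (165942 + (1/243)*(-1591/2))*(-28580) = (165942 - 1591/486)*(-28580) = (80646221/486)*(-28580) = -1152434498090/243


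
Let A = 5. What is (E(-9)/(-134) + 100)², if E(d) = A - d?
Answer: 44796249/4489 ≈ 9979.1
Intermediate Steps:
E(d) = 5 - d
(E(-9)/(-134) + 100)² = ((5 - 1*(-9))/(-134) + 100)² = ((5 + 9)*(-1/134) + 100)² = (14*(-1/134) + 100)² = (-7/67 + 100)² = (6693/67)² = 44796249/4489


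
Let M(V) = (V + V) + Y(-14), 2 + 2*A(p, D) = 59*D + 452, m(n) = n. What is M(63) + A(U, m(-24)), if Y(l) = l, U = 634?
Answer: -371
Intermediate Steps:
A(p, D) = 225 + 59*D/2 (A(p, D) = -1 + (59*D + 452)/2 = -1 + (452 + 59*D)/2 = -1 + (226 + 59*D/2) = 225 + 59*D/2)
M(V) = -14 + 2*V (M(V) = (V + V) - 14 = 2*V - 14 = -14 + 2*V)
M(63) + A(U, m(-24)) = (-14 + 2*63) + (225 + (59/2)*(-24)) = (-14 + 126) + (225 - 708) = 112 - 483 = -371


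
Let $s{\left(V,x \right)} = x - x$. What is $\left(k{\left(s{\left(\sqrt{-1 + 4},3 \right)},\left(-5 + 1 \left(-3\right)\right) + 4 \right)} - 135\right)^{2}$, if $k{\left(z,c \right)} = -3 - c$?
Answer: $17956$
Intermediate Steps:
$s{\left(V,x \right)} = 0$
$\left(k{\left(s{\left(\sqrt{-1 + 4},3 \right)},\left(-5 + 1 \left(-3\right)\right) + 4 \right)} - 135\right)^{2} = \left(\left(-3 - \left(\left(-5 + 1 \left(-3\right)\right) + 4\right)\right) - 135\right)^{2} = \left(\left(-3 - \left(\left(-5 - 3\right) + 4\right)\right) - 135\right)^{2} = \left(\left(-3 - \left(-8 + 4\right)\right) - 135\right)^{2} = \left(\left(-3 - -4\right) - 135\right)^{2} = \left(\left(-3 + 4\right) - 135\right)^{2} = \left(1 - 135\right)^{2} = \left(-134\right)^{2} = 17956$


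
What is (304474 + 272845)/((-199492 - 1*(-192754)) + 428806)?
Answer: 577319/422068 ≈ 1.3678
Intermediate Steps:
(304474 + 272845)/((-199492 - 1*(-192754)) + 428806) = 577319/((-199492 + 192754) + 428806) = 577319/(-6738 + 428806) = 577319/422068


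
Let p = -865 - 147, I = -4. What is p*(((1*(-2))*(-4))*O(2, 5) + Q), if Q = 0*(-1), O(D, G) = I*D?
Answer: 64768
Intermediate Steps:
O(D, G) = -4*D
p = -1012
Q = 0
p*(((1*(-2))*(-4))*O(2, 5) + Q) = -1012*(((1*(-2))*(-4))*(-4*2) + 0) = -1012*(-2*(-4)*(-8) + 0) = -1012*(8*(-8) + 0) = -1012*(-64 + 0) = -1012*(-64) = 64768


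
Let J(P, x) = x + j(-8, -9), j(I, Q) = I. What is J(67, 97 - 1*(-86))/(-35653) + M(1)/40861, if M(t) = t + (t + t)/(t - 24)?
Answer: -163716812/33506796359 ≈ -0.0048861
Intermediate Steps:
M(t) = t + 2*t/(-24 + t) (M(t) = t + (2*t)/(-24 + t) = t + 2*t/(-24 + t))
J(P, x) = -8 + x (J(P, x) = x - 8 = -8 + x)
J(67, 97 - 1*(-86))/(-35653) + M(1)/40861 = (-8 + (97 - 1*(-86)))/(-35653) + (1*(-22 + 1)/(-24 + 1))/40861 = (-8 + (97 + 86))*(-1/35653) + (1*(-21)/(-23))*(1/40861) = (-8 + 183)*(-1/35653) + (1*(-1/23)*(-21))*(1/40861) = 175*(-1/35653) + (21/23)*(1/40861) = -175/35653 + 21/939803 = -163716812/33506796359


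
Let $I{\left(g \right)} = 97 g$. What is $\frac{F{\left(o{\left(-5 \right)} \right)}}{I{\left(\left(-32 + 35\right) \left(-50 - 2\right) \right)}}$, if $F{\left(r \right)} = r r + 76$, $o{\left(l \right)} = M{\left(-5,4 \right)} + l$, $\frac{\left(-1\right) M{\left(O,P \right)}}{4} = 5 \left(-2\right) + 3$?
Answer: $- \frac{605}{15132} \approx -0.039981$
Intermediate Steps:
$M{\left(O,P \right)} = 28$ ($M{\left(O,P \right)} = - 4 \left(5 \left(-2\right) + 3\right) = - 4 \left(-10 + 3\right) = \left(-4\right) \left(-7\right) = 28$)
$o{\left(l \right)} = 28 + l$
$F{\left(r \right)} = 76 + r^{2}$ ($F{\left(r \right)} = r^{2} + 76 = 76 + r^{2}$)
$\frac{F{\left(o{\left(-5 \right)} \right)}}{I{\left(\left(-32 + 35\right) \left(-50 - 2\right) \right)}} = \frac{76 + \left(28 - 5\right)^{2}}{97 \left(-32 + 35\right) \left(-50 - 2\right)} = \frac{76 + 23^{2}}{97 \cdot 3 \left(-52\right)} = \frac{76 + 529}{97 \left(-156\right)} = \frac{605}{-15132} = 605 \left(- \frac{1}{15132}\right) = - \frac{605}{15132}$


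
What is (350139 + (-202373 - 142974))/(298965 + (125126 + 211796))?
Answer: 4792/635887 ≈ 0.0075359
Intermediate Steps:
(350139 + (-202373 - 142974))/(298965 + (125126 + 211796)) = (350139 - 345347)/(298965 + 336922) = 4792/635887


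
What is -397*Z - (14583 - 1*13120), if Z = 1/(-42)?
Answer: -61049/42 ≈ -1453.5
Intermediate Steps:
Z = -1/42 ≈ -0.023810
-397*Z - (14583 - 1*13120) = -397*(-1/42) - (14583 - 1*13120) = 397/42 - (14583 - 13120) = 397/42 - 1*1463 = 397/42 - 1463 = -61049/42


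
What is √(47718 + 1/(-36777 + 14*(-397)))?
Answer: √85522691630215/42335 ≈ 218.44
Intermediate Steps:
√(47718 + 1/(-36777 + 14*(-397))) = √(47718 + 1/(-36777 - 5558)) = √(47718 + 1/(-42335)) = √(47718 - 1/42335) = √(2020141529/42335) = √85522691630215/42335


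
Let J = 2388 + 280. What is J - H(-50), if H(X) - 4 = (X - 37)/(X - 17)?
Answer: 178401/67 ≈ 2662.7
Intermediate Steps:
J = 2668
H(X) = 4 + (-37 + X)/(-17 + X) (H(X) = 4 + (X - 37)/(X - 17) = 4 + (-37 + X)/(-17 + X))
J - H(-50) = 2668 - 5*(-21 - 50)/(-17 - 50) = 2668 - 5*(-71)/(-67) = 2668 - 5*(-1)*(-71)/67 = 2668 - 1*355/67 = 2668 - 355/67 = 178401/67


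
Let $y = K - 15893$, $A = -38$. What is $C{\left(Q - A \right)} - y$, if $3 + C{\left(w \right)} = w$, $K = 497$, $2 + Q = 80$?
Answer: $15509$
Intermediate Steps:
$Q = 78$ ($Q = -2 + 80 = 78$)
$y = -15396$ ($y = 497 - 15893 = -15396$)
$C{\left(w \right)} = -3 + w$
$C{\left(Q - A \right)} - y = \left(-3 + \left(78 - -38\right)\right) - -15396 = \left(-3 + \left(78 + 38\right)\right) + 15396 = \left(-3 + 116\right) + 15396 = 113 + 15396 = 15509$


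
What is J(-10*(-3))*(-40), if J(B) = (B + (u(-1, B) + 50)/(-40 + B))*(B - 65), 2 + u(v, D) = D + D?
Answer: 26880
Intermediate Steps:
u(v, D) = -2 + 2*D (u(v, D) = -2 + (D + D) = -2 + 2*D)
J(B) = (-65 + B)*(B + (48 + 2*B)/(-40 + B)) (J(B) = (B + ((-2 + 2*B) + 50)/(-40 + B))*(B - 65) = (B + (48 + 2*B)/(-40 + B))*(-65 + B) = (-65 + B)*(B + (48 + 2*B)/(-40 + B)))
J(-10*(-3))*(-40) = ((-3120 + (-10*(-3))**3 - 103*(-10*(-3))**2 + 2518*(-10*(-3)))/(-40 - 10*(-3)))*(-40) = ((-3120 + 30**3 - 103*30**2 + 2518*30)/(-40 + 30))*(-40) = ((-3120 + 27000 - 103*900 + 75540)/(-10))*(-40) = -(-3120 + 27000 - 92700 + 75540)/10*(-40) = -1/10*6720*(-40) = -672*(-40) = 26880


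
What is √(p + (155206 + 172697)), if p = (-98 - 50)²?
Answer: √349807 ≈ 591.45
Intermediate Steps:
p = 21904 (p = (-148)² = 21904)
√(p + (155206 + 172697)) = √(21904 + (155206 + 172697)) = √(21904 + 327903) = √349807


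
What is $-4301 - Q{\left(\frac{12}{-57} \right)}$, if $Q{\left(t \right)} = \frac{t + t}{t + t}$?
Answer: $-4302$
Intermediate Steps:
$Q{\left(t \right)} = 1$ ($Q{\left(t \right)} = \frac{2 t}{2 t} = 2 t \frac{1}{2 t} = 1$)
$-4301 - Q{\left(\frac{12}{-57} \right)} = -4301 - 1 = -4302$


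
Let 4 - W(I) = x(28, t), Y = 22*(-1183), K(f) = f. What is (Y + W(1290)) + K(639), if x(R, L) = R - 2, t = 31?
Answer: -25409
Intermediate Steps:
x(R, L) = -2 + R
Y = -26026
W(I) = -22 (W(I) = 4 - (-2 + 28) = 4 - 1*26 = 4 - 26 = -22)
(Y + W(1290)) + K(639) = (-26026 - 22) + 639 = -26048 + 639 = -25409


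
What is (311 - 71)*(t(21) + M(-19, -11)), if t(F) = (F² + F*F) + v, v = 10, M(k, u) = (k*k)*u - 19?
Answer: -743520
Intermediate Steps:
M(k, u) = -19 + u*k² (M(k, u) = k²*u - 19 = u*k² - 19 = -19 + u*k²)
t(F) = 10 + 2*F² (t(F) = (F² + F*F) + 10 = (F² + F²) + 10 = 2*F² + 10 = 10 + 2*F²)
(311 - 71)*(t(21) + M(-19, -11)) = (311 - 71)*((10 + 2*21²) + (-19 - 11*(-19)²)) = 240*((10 + 2*441) + (-19 - 11*361)) = 240*((10 + 882) + (-19 - 3971)) = 240*(892 - 3990) = 240*(-3098) = -743520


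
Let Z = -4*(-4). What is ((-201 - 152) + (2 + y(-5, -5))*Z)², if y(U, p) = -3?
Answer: 136161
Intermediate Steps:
Z = 16
((-201 - 152) + (2 + y(-5, -5))*Z)² = ((-201 - 152) + (2 - 3)*16)² = (-353 - 1*16)² = (-353 - 16)² = (-369)² = 136161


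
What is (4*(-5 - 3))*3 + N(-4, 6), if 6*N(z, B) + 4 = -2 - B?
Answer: -98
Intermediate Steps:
N(z, B) = -1 - B/6 (N(z, B) = -⅔ + (-2 - B)/6 = -⅔ + (-⅓ - B/6) = -1 - B/6)
(4*(-5 - 3))*3 + N(-4, 6) = (4*(-5 - 3))*3 + (-1 - ⅙*6) = (4*(-8))*3 + (-1 - 1) = -32*3 - 2 = -96 - 2 = -98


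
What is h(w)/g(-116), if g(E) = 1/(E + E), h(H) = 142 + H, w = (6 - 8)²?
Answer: -33872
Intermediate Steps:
w = 4 (w = (-2)² = 4)
g(E) = 1/(2*E)
h(w)/g(-116) = (142 + 4)/(((½)/(-116))) = 146/(((½)*(-1/116))) = 146/(-1/232) = 146*(-232) = -33872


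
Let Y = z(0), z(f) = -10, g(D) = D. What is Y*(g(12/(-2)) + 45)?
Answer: -390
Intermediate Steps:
Y = -10
Y*(g(12/(-2)) + 45) = -10*(12/(-2) + 45) = -10*(12*(-1/2) + 45) = -10*(-6 + 45) = -10*39 = -390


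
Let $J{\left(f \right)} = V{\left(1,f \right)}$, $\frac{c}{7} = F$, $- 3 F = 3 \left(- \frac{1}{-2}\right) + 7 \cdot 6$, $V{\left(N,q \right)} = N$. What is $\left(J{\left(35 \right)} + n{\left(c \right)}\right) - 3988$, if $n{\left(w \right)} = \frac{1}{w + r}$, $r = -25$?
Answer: $- \frac{1008713}{253} \approx -3987.0$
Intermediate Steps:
$F = - \frac{29}{2}$ ($F = - \frac{3 \left(- \frac{1}{-2}\right) + 7 \cdot 6}{3} = - \frac{3 \left(\left(-1\right) \left(- \frac{1}{2}\right)\right) + 42}{3} = - \frac{3 \cdot \frac{1}{2} + 42}{3} = - \frac{\frac{3}{2} + 42}{3} = \left(- \frac{1}{3}\right) \frac{87}{2} = - \frac{29}{2} \approx -14.5$)
$c = - \frac{203}{2}$ ($c = 7 \left(- \frac{29}{2}\right) = - \frac{203}{2} \approx -101.5$)
$J{\left(f \right)} = 1$
$n{\left(w \right)} = \frac{1}{-25 + w}$ ($n{\left(w \right)} = \frac{1}{w - 25} = \frac{1}{-25 + w}$)
$\left(J{\left(35 \right)} + n{\left(c \right)}\right) - 3988 = \left(1 + \frac{1}{-25 - \frac{203}{2}}\right) - 3988 = \left(1 + \frac{1}{- \frac{253}{2}}\right) - 3988 = \left(1 - \frac{2}{253}\right) - 3988 = \frac{251}{253} - 3988 = - \frac{1008713}{253}$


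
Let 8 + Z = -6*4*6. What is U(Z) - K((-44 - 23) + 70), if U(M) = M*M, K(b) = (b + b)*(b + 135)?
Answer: 22276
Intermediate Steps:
K(b) = 2*b*(135 + b) (K(b) = (2*b)*(135 + b) = 2*b*(135 + b))
Z = -152 (Z = -8 - 6*4*6 = -8 - 24*6 = -8 - 144 = -152)
U(M) = M²
U(Z) - K((-44 - 23) + 70) = (-152)² - 2*((-44 - 23) + 70)*(135 + ((-44 - 23) + 70)) = 23104 - 2*(-67 + 70)*(135 + (-67 + 70)) = 23104 - 2*3*(135 + 3) = 23104 - 2*3*138 = 23104 - 1*828 = 23104 - 828 = 22276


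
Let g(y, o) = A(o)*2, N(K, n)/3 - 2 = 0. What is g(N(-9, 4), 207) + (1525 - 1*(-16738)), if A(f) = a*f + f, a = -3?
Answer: 17435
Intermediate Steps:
N(K, n) = 6 (N(K, n) = 6 + 3*0 = 6 + 0 = 6)
A(f) = -2*f (A(f) = -3*f + f = -2*f)
g(y, o) = -4*o (g(y, o) = -2*o*2 = -4*o)
g(N(-9, 4), 207) + (1525 - 1*(-16738)) = -4*207 + (1525 - 1*(-16738)) = -828 + (1525 + 16738) = -828 + 18263 = 17435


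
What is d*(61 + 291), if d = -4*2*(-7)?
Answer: 19712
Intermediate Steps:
d = 56 (d = -8*(-7) = 56)
d*(61 + 291) = 56*(61 + 291) = 56*352 = 19712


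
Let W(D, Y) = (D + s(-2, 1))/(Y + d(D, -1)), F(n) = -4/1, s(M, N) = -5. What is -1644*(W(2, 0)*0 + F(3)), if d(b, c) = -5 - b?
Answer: 6576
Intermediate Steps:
F(n) = -4 (F(n) = -4*1 = -4)
W(D, Y) = (-5 + D)/(-5 + Y - D) (W(D, Y) = (D - 5)/(Y + (-5 - D)) = (-5 + D)/(-5 + Y - D))
-1644*(W(2, 0)*0 + F(3)) = -1644*(((5 - 1*2)/(5 + 2 - 1*0))*0 - 4) = -1644*(((5 - 2)/(5 + 2 + 0))*0 - 4) = -1644*((3/7)*0 - 4) = -1644*(0 - 4) = -1644*(-4) = 6576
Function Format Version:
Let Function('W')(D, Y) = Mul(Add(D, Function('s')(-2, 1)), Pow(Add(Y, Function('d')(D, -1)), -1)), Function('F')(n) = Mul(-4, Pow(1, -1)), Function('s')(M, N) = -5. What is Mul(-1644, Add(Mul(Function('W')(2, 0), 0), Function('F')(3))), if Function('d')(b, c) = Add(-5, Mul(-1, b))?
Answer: 6576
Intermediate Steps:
Function('F')(n) = -4 (Function('F')(n) = Mul(-4, 1) = -4)
Function('W')(D, Y) = Mul(Pow(Add(-5, Y, Mul(-1, D)), -1), Add(-5, D)) (Function('W')(D, Y) = Mul(Add(D, -5), Pow(Add(Y, Add(-5, Mul(-1, D))), -1)) = Mul(Add(-5, D), Pow(Add(-5, Y, Mul(-1, D)), -1)) = Mul(Pow(Add(-5, Y, Mul(-1, D)), -1), Add(-5, D)))
Mul(-1644, Add(Mul(Function('W')(2, 0), 0), Function('F')(3))) = Mul(-1644, Add(Mul(Mul(Pow(Add(5, 2, Mul(-1, 0)), -1), Add(5, Mul(-1, 2))), 0), -4)) = Mul(-1644, Add(Mul(Mul(Pow(Add(5, 2, 0), -1), Add(5, -2)), 0), -4)) = Mul(-1644, Add(Mul(Mul(Pow(7, -1), 3), 0), -4)) = Mul(-1644, Add(Mul(Mul(Rational(1, 7), 3), 0), -4)) = Mul(-1644, Add(Mul(Rational(3, 7), 0), -4)) = Mul(-1644, Add(0, -4)) = Mul(-1644, -4) = 6576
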